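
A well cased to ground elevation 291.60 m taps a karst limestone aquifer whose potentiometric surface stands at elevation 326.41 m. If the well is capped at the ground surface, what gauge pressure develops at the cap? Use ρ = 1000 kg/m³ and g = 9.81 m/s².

P ≈ 341 kPa

Head above the cap: Δh = 326.41 − 291.60 = 34.81 m.
P = ρgΔh = 1000 × 9.81 × 34.81 = 341486 Pa ≈ 341 kPa.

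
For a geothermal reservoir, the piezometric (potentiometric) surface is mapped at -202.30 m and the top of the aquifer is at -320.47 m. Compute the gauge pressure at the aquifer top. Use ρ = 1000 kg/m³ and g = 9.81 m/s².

Pressure head at the aquifer top: ψ = h − z = -202.30 − (-320.47) = 118.17 m.
P = ρgψ = 1000 × 9.81 × 118.17 = 1159248 Pa ≈ 1160 kPa.

P ≈ 1160 kPa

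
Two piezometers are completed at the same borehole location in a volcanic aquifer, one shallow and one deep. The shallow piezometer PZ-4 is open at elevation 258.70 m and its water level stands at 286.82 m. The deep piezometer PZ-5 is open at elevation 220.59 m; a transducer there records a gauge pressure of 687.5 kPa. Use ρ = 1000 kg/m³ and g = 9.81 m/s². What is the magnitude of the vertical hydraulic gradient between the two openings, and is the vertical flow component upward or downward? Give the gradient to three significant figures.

|i_v| ≈ 0.101; vertical flow is upward

Total head at PZ-4: h = 286.82 m (water level in the standpipe).
Pressure head at PZ-5: ψ = P/(ρg) = 687.5×1000 / (1000 × 9.81) = 70.08 m.
Total head at PZ-5: h = z + ψ = 220.59 + 70.08 = 290.67 m.
Δh = h(PZ-4) − h(PZ-5) = 286.82 − 290.67 = -3.85 m.
Vertical separation Δz = 258.70 − 220.59 = 38.11 m.
|i_v| = |Δh| / Δz = 3.85 / 38.11 = 0.101.
Head is higher in the deep piezometer, so vertical flow is upward (discharge condition).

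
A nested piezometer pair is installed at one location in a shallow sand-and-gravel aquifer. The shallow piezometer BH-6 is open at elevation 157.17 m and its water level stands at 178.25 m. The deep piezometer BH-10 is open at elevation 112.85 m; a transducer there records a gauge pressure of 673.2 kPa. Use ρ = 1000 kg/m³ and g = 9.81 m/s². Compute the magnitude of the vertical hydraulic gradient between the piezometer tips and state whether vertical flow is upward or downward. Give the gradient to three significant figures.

Total head at BH-6: h = 178.25 m (water level in the standpipe).
Pressure head at BH-10: ψ = P/(ρg) = 673.2×1000 / (1000 × 9.81) = 68.62 m.
Total head at BH-10: h = z + ψ = 112.85 + 68.62 = 181.47 m.
Δh = h(BH-6) − h(BH-10) = 178.25 − 181.47 = -3.22 m.
Vertical separation Δz = 157.17 − 112.85 = 44.32 m.
|i_v| = |Δh| / Δz = 3.22 / 44.32 = 0.0727.
Head is higher in the deep piezometer, so vertical flow is upward (discharge condition).

|i_v| ≈ 0.0727; vertical flow is upward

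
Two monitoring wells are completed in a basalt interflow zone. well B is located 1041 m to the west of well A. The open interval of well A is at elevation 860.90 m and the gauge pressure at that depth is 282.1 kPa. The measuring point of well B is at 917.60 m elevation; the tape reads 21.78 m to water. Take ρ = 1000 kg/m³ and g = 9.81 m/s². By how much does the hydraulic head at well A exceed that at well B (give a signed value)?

Δh ≈ -6.16 m

Pressure head at well A: ψ = P/(ρg) = 282.1×1000 / (1000 × 9.81) = 28.76 m.
Total head at well A: h = z + ψ = 860.90 + 28.76 = 889.66 m.
Total head at well B: h = 917.60 − 21.78 = 895.82 m.
Head difference: h(well A) − h(well B) = 889.66 − 895.82 = -6.16 m.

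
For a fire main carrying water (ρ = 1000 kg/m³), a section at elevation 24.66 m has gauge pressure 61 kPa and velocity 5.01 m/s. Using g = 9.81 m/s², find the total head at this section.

Pressure head ψ = P/(ρg) = 61×1000 / (1000 × 9.81) = 6.22 m.
Velocity head = v²/(2g) = 5.01² / (2 × 9.81) = 1.279 m.
h = z + ψ + v²/(2g) = 24.66 + 6.22 + 1.279 = 32.16 m.

h ≈ 32.16 m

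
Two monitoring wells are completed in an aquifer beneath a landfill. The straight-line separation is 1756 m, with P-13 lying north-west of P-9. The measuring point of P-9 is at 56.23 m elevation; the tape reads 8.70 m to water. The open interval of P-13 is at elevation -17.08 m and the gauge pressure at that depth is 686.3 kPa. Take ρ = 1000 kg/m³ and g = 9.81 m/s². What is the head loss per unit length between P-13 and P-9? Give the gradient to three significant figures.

i ≈ 0.00305 m/m

Total head at P-9: h = 56.23 − 8.70 = 47.53 m.
Pressure head at P-13: ψ = P/(ρg) = 686.3×1000 / (1000 × 9.81) = 69.96 m.
Total head at P-13: h = z + ψ = -17.08 + 69.96 = 52.88 m.
Head difference: h(P-9) − h(P-13) = 47.53 − 52.88 = -5.35 m.
Hydraulic gradient: i = |Δh| / L = 5.35 / 1756 = 0.00305.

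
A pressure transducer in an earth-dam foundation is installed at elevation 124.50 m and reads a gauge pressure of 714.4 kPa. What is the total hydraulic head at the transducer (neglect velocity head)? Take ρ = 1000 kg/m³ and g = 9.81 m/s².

ψ = P/(ρg) = 714.4×1000 / (1000 × 9.81) = 72.82 m.
h = z + ψ = 124.50 + 72.82 = 197.32 m.

h ≈ 197.32 m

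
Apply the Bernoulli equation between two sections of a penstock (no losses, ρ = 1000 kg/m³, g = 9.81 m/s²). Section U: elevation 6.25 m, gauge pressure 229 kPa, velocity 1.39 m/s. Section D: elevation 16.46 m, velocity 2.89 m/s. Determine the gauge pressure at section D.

Pressure head at U: ψ₁ = P₁/(ρg) = 229×1000 / (1000 × 9.81) = 23.34 m.
Velocity heads: v₁²/2g = 1.39²/19.62 = 0.098 m; v₂²/2g = 2.89²/19.62 = 0.426 m.
Total head H = z₁ + ψ₁ + v₁²/2g = 6.25 + 23.34 + 0.098 = 29.69 m.
ψ₂ = H − z₂ − v₂²/2g = 29.69 − 16.46 − 0.426 = 12.80 m.
P₂ = ρgψ₂ = 1000 × 9.81 × 12.80 ≈ 126 kPa.

P₂ ≈ 126 kPa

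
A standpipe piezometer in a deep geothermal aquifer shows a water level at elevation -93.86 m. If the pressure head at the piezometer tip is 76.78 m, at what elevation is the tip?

z ≈ -170.64 m

z = h − ψ = -93.86 − 76.78 = -170.64 m.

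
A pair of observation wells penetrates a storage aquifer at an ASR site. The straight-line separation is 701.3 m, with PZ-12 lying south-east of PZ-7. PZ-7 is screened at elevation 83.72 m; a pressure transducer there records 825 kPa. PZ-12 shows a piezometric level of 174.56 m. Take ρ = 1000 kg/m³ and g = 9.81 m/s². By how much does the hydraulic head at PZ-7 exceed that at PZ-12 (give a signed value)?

Δh ≈ -6.74 m

Pressure head at PZ-7: ψ = P/(ρg) = 825×1000 / (1000 × 9.81) = 84.10 m.
Total head at PZ-7: h = z + ψ = 83.72 + 84.10 = 167.82 m.
Total head at PZ-12: h = 174.56 m (water level in the piezometer is the total head).
Head difference: h(PZ-7) − h(PZ-12) = 167.82 − 174.56 = -6.74 m.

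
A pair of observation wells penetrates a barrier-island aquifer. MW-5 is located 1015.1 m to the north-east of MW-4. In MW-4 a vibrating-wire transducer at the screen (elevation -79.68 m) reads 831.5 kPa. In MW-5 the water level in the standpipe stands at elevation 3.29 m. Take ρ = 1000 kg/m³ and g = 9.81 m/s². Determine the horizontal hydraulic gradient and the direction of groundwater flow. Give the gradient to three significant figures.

Pressure head at MW-4: ψ = P/(ρg) = 831.5×1000 / (1000 × 9.81) = 84.76 m.
Total head at MW-4: h = z + ψ = -79.68 + 84.76 = 5.08 m.
Total head at MW-5: h = 3.29 m (water level in the piezometer is the total head).
Head difference: h(MW-4) − h(MW-5) = 5.08 − 3.29 = 1.79 m.
Hydraulic gradient: i = |Δh| / L = 1.79 / 1015.1 = 0.00176.
Flow is from higher to lower head: from MW-4 toward MW-5, i.e. toward the north-east.

i ≈ 0.00176; groundwater flows toward the north-east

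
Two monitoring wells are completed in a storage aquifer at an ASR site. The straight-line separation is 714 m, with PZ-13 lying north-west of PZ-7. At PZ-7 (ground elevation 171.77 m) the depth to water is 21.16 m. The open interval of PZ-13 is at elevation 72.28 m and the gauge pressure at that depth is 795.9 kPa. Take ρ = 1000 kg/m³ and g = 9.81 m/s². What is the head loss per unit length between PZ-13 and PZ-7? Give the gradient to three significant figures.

i ≈ 0.00392 m/m

Total head at PZ-7: h = 171.77 − 21.16 = 150.61 m.
Pressure head at PZ-13: ψ = P/(ρg) = 795.9×1000 / (1000 × 9.81) = 81.13 m.
Total head at PZ-13: h = z + ψ = 72.28 + 81.13 = 153.41 m.
Head difference: h(PZ-7) − h(PZ-13) = 150.61 − 153.41 = -2.80 m.
Hydraulic gradient: i = |Δh| / L = 2.80 / 714 = 0.00392.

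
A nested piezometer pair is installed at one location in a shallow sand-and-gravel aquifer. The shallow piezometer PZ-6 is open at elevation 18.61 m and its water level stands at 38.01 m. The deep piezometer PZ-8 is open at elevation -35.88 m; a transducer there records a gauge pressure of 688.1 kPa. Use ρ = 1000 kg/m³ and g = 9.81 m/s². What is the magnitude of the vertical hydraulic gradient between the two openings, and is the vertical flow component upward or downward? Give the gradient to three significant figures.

|i_v| ≈ 0.0688; vertical flow is downward

Total head at PZ-6: h = 38.01 m (water level in the standpipe).
Pressure head at PZ-8: ψ = P/(ρg) = 688.1×1000 / (1000 × 9.81) = 70.14 m.
Total head at PZ-8: h = z + ψ = -35.88 + 70.14 = 34.26 m.
Δh = h(PZ-6) − h(PZ-8) = 38.01 − 34.26 = 3.75 m.
Vertical separation Δz = 18.61 − (-35.88) = 54.49 m.
|i_v| = |Δh| / Δz = 3.75 / 54.49 = 0.0688.
Head is higher in the shallow piezometer, so vertical flow is downward (recharge condition).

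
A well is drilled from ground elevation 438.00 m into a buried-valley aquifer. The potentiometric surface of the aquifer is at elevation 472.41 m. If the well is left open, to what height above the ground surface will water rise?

≈ 34.41 m above ground

Water rises to the potentiometric surface, so the rise above ground = 472.41 − 438.00 = 34.41 m.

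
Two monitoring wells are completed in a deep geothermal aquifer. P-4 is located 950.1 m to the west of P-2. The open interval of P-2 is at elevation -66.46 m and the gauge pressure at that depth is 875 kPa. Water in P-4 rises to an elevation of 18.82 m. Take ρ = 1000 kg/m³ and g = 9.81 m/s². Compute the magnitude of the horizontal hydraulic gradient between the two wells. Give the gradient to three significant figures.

Pressure head at P-2: ψ = P/(ρg) = 875×1000 / (1000 × 9.81) = 89.19 m.
Total head at P-2: h = z + ψ = -66.46 + 89.19 = 22.73 m.
Total head at P-4: h = 18.82 m (water level in the piezometer is the total head).
Head difference: h(P-2) − h(P-4) = 22.73 − 18.82 = 3.91 m.
Hydraulic gradient: i = |Δh| / L = 3.91 / 950.1 = 0.00412.

i ≈ 0.00412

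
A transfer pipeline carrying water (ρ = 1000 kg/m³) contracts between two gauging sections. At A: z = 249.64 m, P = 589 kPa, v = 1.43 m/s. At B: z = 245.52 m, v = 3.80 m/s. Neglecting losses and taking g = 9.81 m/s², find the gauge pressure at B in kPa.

P₂ ≈ 623 kPa

Pressure head at A: ψ₁ = P₁/(ρg) = 589×1000 / (1000 × 9.81) = 60.04 m.
Velocity heads: v₁²/2g = 1.43²/19.62 = 0.104 m; v₂²/2g = 3.80²/19.62 = 0.736 m.
Total head H = z₁ + ψ₁ + v₁²/2g = 249.64 + 60.04 + 0.104 = 309.78 m.
ψ₂ = H − z₂ − v₂²/2g = 309.78 − 245.52 − 0.736 = 63.52 m.
P₂ = ρgψ₂ = 1000 × 9.81 × 63.52 ≈ 623 kPa.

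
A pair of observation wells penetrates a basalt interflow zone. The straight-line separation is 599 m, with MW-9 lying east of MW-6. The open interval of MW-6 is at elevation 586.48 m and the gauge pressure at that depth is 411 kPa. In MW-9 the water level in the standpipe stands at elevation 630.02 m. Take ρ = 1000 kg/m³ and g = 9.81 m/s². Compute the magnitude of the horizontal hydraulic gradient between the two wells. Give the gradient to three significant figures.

Pressure head at MW-6: ψ = P/(ρg) = 411×1000 / (1000 × 9.81) = 41.90 m.
Total head at MW-6: h = z + ψ = 586.48 + 41.90 = 628.38 m.
Total head at MW-9: h = 630.02 m (water level in the piezometer is the total head).
Head difference: h(MW-6) − h(MW-9) = 628.38 − 630.02 = -1.64 m.
Hydraulic gradient: i = |Δh| / L = 1.64 / 599 = 0.00274.

i ≈ 0.00274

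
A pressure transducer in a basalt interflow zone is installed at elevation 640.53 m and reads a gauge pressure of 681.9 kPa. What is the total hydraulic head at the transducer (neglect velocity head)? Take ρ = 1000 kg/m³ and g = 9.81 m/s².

ψ = P/(ρg) = 681.9×1000 / (1000 × 9.81) = 69.51 m.
h = z + ψ = 640.53 + 69.51 = 710.04 m.

h ≈ 710.04 m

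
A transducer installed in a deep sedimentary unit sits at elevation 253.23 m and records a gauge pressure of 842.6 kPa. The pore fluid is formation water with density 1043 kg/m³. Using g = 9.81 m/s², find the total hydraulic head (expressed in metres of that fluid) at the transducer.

ψ = P/(ρg) = 842.6×1000 / (1043 × 9.81) = 82.35 m.
h = z + ψ = 253.23 + 82.35 = 335.58 m.

h ≈ 335.58 m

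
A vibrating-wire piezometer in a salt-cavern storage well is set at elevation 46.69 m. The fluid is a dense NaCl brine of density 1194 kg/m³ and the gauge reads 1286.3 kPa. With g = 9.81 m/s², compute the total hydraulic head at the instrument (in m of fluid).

h ≈ 156.51 m

ψ = P/(ρg) = 1286.3×1000 / (1194 × 9.81) = 109.82 m.
h = z + ψ = 46.69 + 109.82 = 156.51 m.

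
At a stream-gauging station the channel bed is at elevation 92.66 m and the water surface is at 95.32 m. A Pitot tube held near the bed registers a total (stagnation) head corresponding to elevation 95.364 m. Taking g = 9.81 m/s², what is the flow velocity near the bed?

v ≈ 0.929 m/s

Near the bed, under hydrostatic conditions, the piezometric head (z + ψ) equals the free-surface elevation, 95.32 m.
Velocity head = total − piezometric = 95.364 − 95.32 = 0.044 m.
v = √(2g·h_v) = √(2 × 9.81 × 0.044) = 0.929 m/s.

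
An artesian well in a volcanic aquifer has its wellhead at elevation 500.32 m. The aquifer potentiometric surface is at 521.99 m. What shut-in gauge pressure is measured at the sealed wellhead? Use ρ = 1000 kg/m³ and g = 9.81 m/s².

P ≈ 213 kPa

Head above the cap: Δh = 521.99 − 500.32 = 21.67 m.
P = ρgΔh = 1000 × 9.81 × 21.67 = 212583 Pa ≈ 213 kPa.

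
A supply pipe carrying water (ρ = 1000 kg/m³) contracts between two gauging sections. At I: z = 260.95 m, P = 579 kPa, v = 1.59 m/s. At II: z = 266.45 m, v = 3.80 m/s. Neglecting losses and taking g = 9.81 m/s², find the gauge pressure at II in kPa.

P₂ ≈ 519 kPa

Pressure head at I: ψ₁ = P₁/(ρg) = 579×1000 / (1000 × 9.81) = 59.02 m.
Velocity heads: v₁²/2g = 1.59²/19.62 = 0.129 m; v₂²/2g = 3.80²/19.62 = 0.736 m.
Total head H = z₁ + ψ₁ + v₁²/2g = 260.95 + 59.02 + 0.129 = 320.10 m.
ψ₂ = H − z₂ − v₂²/2g = 320.10 − 266.45 − 0.736 = 52.91 m.
P₂ = ρgψ₂ = 1000 × 9.81 × 52.91 ≈ 519 kPa.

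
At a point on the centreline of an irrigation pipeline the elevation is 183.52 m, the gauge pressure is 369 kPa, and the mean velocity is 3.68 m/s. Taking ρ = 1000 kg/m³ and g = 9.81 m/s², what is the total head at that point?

Pressure head ψ = P/(ρg) = 369×1000 / (1000 × 9.81) = 37.61 m.
Velocity head = v²/(2g) = 3.68² / (2 × 9.81) = 0.690 m.
h = z + ψ + v²/(2g) = 183.52 + 37.61 + 0.690 = 221.82 m.

h ≈ 221.82 m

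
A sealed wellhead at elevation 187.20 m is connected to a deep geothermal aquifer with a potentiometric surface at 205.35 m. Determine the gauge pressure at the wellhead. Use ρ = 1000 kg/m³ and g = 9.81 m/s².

Head above the cap: Δh = 205.35 − 187.20 = 18.15 m.
P = ρgΔh = 1000 × 9.81 × 18.15 = 178052 Pa ≈ 178 kPa.

P ≈ 178 kPa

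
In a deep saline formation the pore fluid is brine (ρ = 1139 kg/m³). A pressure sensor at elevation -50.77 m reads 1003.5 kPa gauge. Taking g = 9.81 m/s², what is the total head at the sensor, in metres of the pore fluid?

h ≈ 39.04 m

ψ = P/(ρg) = 1003.5×1000 / (1139 × 9.81) = 89.81 m.
h = z + ψ = -50.77 + 89.81 = 39.04 m.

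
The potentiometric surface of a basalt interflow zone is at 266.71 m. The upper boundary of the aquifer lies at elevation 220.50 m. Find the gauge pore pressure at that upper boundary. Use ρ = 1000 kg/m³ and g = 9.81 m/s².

P ≈ 453 kPa

Pressure head at the aquifer top: ψ = h − z = 266.71 − 220.50 = 46.21 m.
P = ρgψ = 1000 × 9.81 × 46.21 = 453320 Pa ≈ 453 kPa.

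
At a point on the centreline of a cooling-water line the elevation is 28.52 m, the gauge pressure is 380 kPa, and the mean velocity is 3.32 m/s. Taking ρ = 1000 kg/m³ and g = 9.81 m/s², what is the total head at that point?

h ≈ 67.82 m

Pressure head ψ = P/(ρg) = 380×1000 / (1000 × 9.81) = 38.74 m.
Velocity head = v²/(2g) = 3.32² / (2 × 9.81) = 0.562 m.
h = z + ψ + v²/(2g) = 28.52 + 38.74 + 0.562 = 67.82 m.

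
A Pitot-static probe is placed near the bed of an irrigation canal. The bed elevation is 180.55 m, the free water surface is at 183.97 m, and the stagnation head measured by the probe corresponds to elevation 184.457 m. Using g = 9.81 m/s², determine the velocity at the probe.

Near the bed, under hydrostatic conditions, the piezometric head (z + ψ) equals the free-surface elevation, 183.97 m.
Velocity head = total − piezometric = 184.457 − 183.97 = 0.487 m.
v = √(2g·h_v) = √(2 × 9.81 × 0.487) = 3.09 m/s.

v ≈ 3.09 m/s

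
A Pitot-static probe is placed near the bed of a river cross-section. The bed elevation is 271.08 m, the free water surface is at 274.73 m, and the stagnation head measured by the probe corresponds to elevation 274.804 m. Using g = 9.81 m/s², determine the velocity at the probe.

Near the bed, under hydrostatic conditions, the piezometric head (z + ψ) equals the free-surface elevation, 274.73 m.
Velocity head = total − piezometric = 274.804 − 274.73 = 0.074 m.
v = √(2g·h_v) = √(2 × 9.81 × 0.074) = 1.20 m/s.

v ≈ 1.20 m/s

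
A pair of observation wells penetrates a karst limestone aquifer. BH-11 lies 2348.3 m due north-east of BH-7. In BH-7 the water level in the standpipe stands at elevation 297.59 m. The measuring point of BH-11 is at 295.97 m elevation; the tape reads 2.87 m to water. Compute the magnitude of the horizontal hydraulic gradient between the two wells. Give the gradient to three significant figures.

i ≈ 0.00191

Total head at BH-7: h = 297.59 m (water level in the piezometer is the total head).
Total head at BH-11: h = 295.97 − 2.87 = 293.10 m.
Head difference: h(BH-7) − h(BH-11) = 297.59 − 293.10 = 4.49 m.
Hydraulic gradient: i = |Δh| / L = 4.49 / 2348.3 = 0.00191.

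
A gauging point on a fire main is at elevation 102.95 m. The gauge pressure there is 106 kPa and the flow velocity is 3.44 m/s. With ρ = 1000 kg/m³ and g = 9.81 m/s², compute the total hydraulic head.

Pressure head ψ = P/(ρg) = 106×1000 / (1000 × 9.81) = 10.81 m.
Velocity head = v²/(2g) = 3.44² / (2 × 9.81) = 0.603 m.
h = z + ψ + v²/(2g) = 102.95 + 10.81 + 0.603 = 114.36 m.

h ≈ 114.36 m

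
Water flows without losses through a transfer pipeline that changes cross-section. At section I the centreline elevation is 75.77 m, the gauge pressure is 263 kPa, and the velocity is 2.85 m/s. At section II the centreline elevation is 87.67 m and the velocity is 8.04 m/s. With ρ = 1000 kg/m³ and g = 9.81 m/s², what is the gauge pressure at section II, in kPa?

P₂ ≈ 118 kPa

Pressure head at I: ψ₁ = P₁/(ρg) = 263×1000 / (1000 × 9.81) = 26.81 m.
Velocity heads: v₁²/2g = 2.85²/19.62 = 0.414 m; v₂²/2g = 8.04²/19.62 = 3.295 m.
Total head H = z₁ + ψ₁ + v₁²/2g = 75.77 + 26.81 + 0.414 = 102.99 m.
ψ₂ = H − z₂ − v₂²/2g = 102.99 − 87.67 − 3.295 = 12.02 m.
P₂ = ρgψ₂ = 1000 × 9.81 × 12.02 ≈ 118 kPa.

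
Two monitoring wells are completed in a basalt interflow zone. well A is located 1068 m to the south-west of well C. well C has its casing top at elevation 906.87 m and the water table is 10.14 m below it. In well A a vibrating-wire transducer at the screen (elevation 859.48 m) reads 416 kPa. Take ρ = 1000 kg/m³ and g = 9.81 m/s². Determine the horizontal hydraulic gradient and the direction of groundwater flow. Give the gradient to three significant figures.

Total head at well C: h = 906.87 − 10.14 = 896.73 m.
Pressure head at well A: ψ = P/(ρg) = 416×1000 / (1000 × 9.81) = 42.41 m.
Total head at well A: h = z + ψ = 859.48 + 42.41 = 901.89 m.
Head difference: h(well C) − h(well A) = 896.73 − 901.89 = -5.16 m.
Hydraulic gradient: i = |Δh| / L = 5.16 / 1068 = 0.00483.
Flow is from higher to lower head: from well A toward well C, i.e. toward the north-east.

i ≈ 0.00483; groundwater flows toward the north-east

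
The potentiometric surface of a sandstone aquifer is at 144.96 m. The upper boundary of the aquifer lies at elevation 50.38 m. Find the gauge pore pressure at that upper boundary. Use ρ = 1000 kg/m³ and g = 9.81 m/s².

Pressure head at the aquifer top: ψ = h − z = 144.96 − 50.38 = 94.58 m.
P = ρgψ = 1000 × 9.81 × 94.58 = 927830 Pa ≈ 928 kPa.

P ≈ 928 kPa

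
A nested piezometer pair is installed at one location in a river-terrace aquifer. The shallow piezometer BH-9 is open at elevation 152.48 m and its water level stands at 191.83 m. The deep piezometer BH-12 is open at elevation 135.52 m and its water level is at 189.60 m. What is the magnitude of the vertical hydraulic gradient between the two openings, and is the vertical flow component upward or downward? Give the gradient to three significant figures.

Total head at BH-9: h = 191.83 m (water level in the standpipe).
Total head at BH-12: h = 189.60 m.
Δh = h(BH-9) − h(BH-12) = 191.83 − 189.60 = 2.23 m.
Vertical separation Δz = 152.48 − 135.52 = 16.96 m.
|i_v| = |Δh| / Δz = 2.23 / 16.96 = 0.131.
Head is higher in the shallow piezometer, so vertical flow is downward (recharge condition).

|i_v| ≈ 0.131; vertical flow is downward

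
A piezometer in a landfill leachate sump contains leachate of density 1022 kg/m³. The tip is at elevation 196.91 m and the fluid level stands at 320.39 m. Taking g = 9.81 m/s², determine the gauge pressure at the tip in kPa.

P ≈ 1240 kPa

Pressure head ψ = h − z = 320.39 − 196.91 = 123.48 m.
P = ρgψ = 1022 × 9.81 × 123.48 = 1237988 Pa ≈ 1240 kPa.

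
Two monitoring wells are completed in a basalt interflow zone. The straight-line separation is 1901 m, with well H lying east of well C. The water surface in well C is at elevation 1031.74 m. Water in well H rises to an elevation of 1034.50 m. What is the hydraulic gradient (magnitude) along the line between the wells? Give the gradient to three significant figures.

i ≈ 0.00145

Total head at well C: h = 1031.74 m (water level in the piezometer is the total head).
Total head at well H: h = 1034.50 m (water level in the piezometer is the total head).
Head difference: h(well C) − h(well H) = 1031.74 − 1034.50 = -2.76 m.
Hydraulic gradient: i = |Δh| / L = 2.76 / 1901 = 0.00145.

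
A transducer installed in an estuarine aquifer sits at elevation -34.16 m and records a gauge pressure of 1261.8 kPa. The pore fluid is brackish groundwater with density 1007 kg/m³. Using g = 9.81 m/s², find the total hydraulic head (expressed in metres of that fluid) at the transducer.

ψ = P/(ρg) = 1261.8×1000 / (1007 × 9.81) = 127.73 m.
h = z + ψ = -34.16 + 127.73 = 93.57 m.

h ≈ 93.57 m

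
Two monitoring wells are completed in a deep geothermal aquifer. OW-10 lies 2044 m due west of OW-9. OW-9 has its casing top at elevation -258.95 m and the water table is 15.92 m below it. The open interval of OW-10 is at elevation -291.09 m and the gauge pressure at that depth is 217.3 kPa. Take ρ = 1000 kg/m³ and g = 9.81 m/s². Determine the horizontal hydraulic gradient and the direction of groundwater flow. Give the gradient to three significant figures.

i ≈ 0.00290; groundwater flows toward the east

Total head at OW-9: h = -258.95 − 15.92 = -274.87 m.
Pressure head at OW-10: ψ = P/(ρg) = 217.3×1000 / (1000 × 9.81) = 22.15 m.
Total head at OW-10: h = z + ψ = -291.09 + 22.15 = -268.94 m.
Head difference: h(OW-9) − h(OW-10) = -274.87 − (-268.94) = -5.93 m.
Hydraulic gradient: i = |Δh| / L = 5.93 / 2044 = 0.00290.
Flow is from higher to lower head: from OW-10 toward OW-9, i.e. toward the east.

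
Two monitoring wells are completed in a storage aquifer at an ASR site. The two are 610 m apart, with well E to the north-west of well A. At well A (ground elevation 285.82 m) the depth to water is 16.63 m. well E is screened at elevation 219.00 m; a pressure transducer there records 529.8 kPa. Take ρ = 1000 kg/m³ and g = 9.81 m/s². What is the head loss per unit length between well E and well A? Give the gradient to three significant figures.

i ≈ 0.00626 m/m

Total head at well A: h = 285.82 − 16.63 = 269.19 m.
Pressure head at well E: ψ = P/(ρg) = 529.8×1000 / (1000 × 9.81) = 54.01 m.
Total head at well E: h = z + ψ = 219.00 + 54.01 = 273.01 m.
Head difference: h(well A) − h(well E) = 269.19 − 273.01 = -3.82 m.
Hydraulic gradient: i = |Δh| / L = 3.82 / 610 = 0.00626.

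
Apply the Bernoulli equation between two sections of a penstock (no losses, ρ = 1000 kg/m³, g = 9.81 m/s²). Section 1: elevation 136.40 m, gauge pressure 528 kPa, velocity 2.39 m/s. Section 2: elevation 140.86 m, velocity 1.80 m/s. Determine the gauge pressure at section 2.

P₂ ≈ 485 kPa

Pressure head at 1: ψ₁ = P₁/(ρg) = 528×1000 / (1000 × 9.81) = 53.82 m.
Velocity heads: v₁²/2g = 2.39²/19.62 = 0.291 m; v₂²/2g = 1.80²/19.62 = 0.165 m.
Total head H = z₁ + ψ₁ + v₁²/2g = 136.40 + 53.82 + 0.291 = 190.51 m.
ψ₂ = H − z₂ − v₂²/2g = 190.51 − 140.86 − 0.165 = 49.48 m.
P₂ = ρgψ₂ = 1000 × 9.81 × 49.48 ≈ 485 kPa.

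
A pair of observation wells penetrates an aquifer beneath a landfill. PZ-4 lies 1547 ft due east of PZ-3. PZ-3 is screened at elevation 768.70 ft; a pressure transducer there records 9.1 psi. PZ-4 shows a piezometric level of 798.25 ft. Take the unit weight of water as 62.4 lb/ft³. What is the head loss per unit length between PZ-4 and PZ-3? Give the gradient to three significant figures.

Pressure head at PZ-3: ψ = 144·P/γ = 144 × 9.1 / 62.4 = 21.00 ft.
Total head at PZ-3: h = z + ψ = 768.70 + 21.00 = 789.70 ft.
Total head at PZ-4: h = 798.25 ft (water level in the piezometer is the total head).
Head difference: h(PZ-3) − h(PZ-4) = 789.70 − 798.25 = -8.55 ft.
Hydraulic gradient: i = |Δh| / L = 8.55 / 1547 = 0.00553.

i ≈ 0.00553 ft/ft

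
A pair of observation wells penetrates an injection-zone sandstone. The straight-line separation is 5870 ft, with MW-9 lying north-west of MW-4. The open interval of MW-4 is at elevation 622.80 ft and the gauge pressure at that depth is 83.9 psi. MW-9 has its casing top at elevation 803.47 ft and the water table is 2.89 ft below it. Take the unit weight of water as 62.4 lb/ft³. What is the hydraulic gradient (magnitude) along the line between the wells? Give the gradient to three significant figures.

i ≈ 0.00270

Pressure head at MW-4: ψ = 144·P/γ = 144 × 83.9 / 62.4 = 193.62 ft.
Total head at MW-4: h = z + ψ = 622.80 + 193.62 = 816.42 ft.
Total head at MW-9: h = 803.47 − 2.89 = 800.58 ft.
Head difference: h(MW-4) − h(MW-9) = 816.42 − 800.58 = 15.84 ft.
Hydraulic gradient: i = |Δh| / L = 15.84 / 5870 = 0.00270.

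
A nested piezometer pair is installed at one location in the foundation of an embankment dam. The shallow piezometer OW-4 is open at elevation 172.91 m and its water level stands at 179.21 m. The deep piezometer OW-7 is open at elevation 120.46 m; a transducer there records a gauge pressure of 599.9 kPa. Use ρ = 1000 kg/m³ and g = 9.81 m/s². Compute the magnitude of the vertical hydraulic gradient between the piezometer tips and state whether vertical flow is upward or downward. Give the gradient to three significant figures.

Total head at OW-4: h = 179.21 m (water level in the standpipe).
Pressure head at OW-7: ψ = P/(ρg) = 599.9×1000 / (1000 × 9.81) = 61.15 m.
Total head at OW-7: h = z + ψ = 120.46 + 61.15 = 181.61 m.
Δh = h(OW-4) − h(OW-7) = 179.21 − 181.61 = -2.40 m.
Vertical separation Δz = 172.91 − 120.46 = 52.45 m.
|i_v| = |Δh| / Δz = 2.40 / 52.45 = 0.0458.
Head is higher in the deep piezometer, so vertical flow is upward (discharge condition).

|i_v| ≈ 0.0458; vertical flow is upward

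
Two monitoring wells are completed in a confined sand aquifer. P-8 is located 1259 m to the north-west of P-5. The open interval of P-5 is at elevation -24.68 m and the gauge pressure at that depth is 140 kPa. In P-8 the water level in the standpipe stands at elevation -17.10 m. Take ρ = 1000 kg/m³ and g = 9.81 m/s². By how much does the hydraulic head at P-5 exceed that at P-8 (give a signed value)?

Δh ≈ 6.69 m

Pressure head at P-5: ψ = P/(ρg) = 140×1000 / (1000 × 9.81) = 14.27 m.
Total head at P-5: h = z + ψ = -24.68 + 14.27 = -10.41 m.
Total head at P-8: h = -17.10 m (water level in the piezometer is the total head).
Head difference: h(P-5) − h(P-8) = -10.41 − (-17.10) = 6.69 m.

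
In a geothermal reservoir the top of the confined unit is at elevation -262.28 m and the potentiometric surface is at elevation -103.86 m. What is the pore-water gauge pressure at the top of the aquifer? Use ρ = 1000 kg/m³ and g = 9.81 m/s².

P ≈ 1550 kPa

Pressure head at the aquifer top: ψ = h − z = -103.86 − (-262.28) = 158.42 m.
P = ρgψ = 1000 × 9.81 × 158.42 = 1554100 Pa ≈ 1550 kPa.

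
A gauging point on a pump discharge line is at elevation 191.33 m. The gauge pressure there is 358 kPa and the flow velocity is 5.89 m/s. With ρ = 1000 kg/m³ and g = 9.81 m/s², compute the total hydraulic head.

Pressure head ψ = P/(ρg) = 358×1000 / (1000 × 9.81) = 36.49 m.
Velocity head = v²/(2g) = 5.89² / (2 × 9.81) = 1.768 m.
h = z + ψ + v²/(2g) = 191.33 + 36.49 + 1.768 = 229.59 m.

h ≈ 229.59 m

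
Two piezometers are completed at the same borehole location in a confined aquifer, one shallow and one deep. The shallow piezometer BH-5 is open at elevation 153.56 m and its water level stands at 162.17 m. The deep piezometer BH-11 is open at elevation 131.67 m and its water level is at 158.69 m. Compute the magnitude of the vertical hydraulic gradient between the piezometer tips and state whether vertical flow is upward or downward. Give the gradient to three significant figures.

|i_v| ≈ 0.159; vertical flow is downward

Total head at BH-5: h = 162.17 m (water level in the standpipe).
Total head at BH-11: h = 158.69 m.
Δh = h(BH-5) − h(BH-11) = 162.17 − 158.69 = 3.48 m.
Vertical separation Δz = 153.56 − 131.67 = 21.89 m.
|i_v| = |Δh| / Δz = 3.48 / 21.89 = 0.159.
Head is higher in the shallow piezometer, so vertical flow is downward (recharge condition).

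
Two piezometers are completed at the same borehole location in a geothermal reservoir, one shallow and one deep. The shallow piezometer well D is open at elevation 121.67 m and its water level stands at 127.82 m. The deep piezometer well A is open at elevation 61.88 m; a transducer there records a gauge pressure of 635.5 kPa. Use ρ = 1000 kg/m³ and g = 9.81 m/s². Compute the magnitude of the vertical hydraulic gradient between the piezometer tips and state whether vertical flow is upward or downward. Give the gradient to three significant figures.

|i_v| ≈ 0.0194; vertical flow is downward

Total head at well D: h = 127.82 m (water level in the standpipe).
Pressure head at well A: ψ = P/(ρg) = 635.5×1000 / (1000 × 9.81) = 64.78 m.
Total head at well A: h = z + ψ = 61.88 + 64.78 = 126.66 m.
Δh = h(well D) − h(well A) = 127.82 − 126.66 = 1.16 m.
Vertical separation Δz = 121.67 − 61.88 = 59.79 m.
|i_v| = |Δh| / Δz = 1.16 / 59.79 = 0.0194.
Head is higher in the shallow piezometer, so vertical flow is downward (recharge condition).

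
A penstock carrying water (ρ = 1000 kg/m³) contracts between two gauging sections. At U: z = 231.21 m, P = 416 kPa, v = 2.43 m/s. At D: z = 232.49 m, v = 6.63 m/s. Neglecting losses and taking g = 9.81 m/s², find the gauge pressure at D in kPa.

P₂ ≈ 384 kPa

Pressure head at U: ψ₁ = P₁/(ρg) = 416×1000 / (1000 × 9.81) = 42.41 m.
Velocity heads: v₁²/2g = 2.43²/19.62 = 0.301 m; v₂²/2g = 6.63²/19.62 = 2.240 m.
Total head H = z₁ + ψ₁ + v₁²/2g = 231.21 + 42.41 + 0.301 = 273.92 m.
ψ₂ = H − z₂ − v₂²/2g = 273.92 − 232.49 − 2.240 = 39.19 m.
P₂ = ρgψ₂ = 1000 × 9.81 × 39.19 ≈ 384 kPa.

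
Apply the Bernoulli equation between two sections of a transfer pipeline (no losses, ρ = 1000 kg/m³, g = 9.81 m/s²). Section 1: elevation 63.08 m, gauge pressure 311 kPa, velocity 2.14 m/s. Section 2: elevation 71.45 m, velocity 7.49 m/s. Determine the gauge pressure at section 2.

P₂ ≈ 203 kPa

Pressure head at 1: ψ₁ = P₁/(ρg) = 311×1000 / (1000 × 9.81) = 31.70 m.
Velocity heads: v₁²/2g = 2.14²/19.62 = 0.233 m; v₂²/2g = 7.49²/19.62 = 2.859 m.
Total head H = z₁ + ψ₁ + v₁²/2g = 63.08 + 31.70 + 0.233 = 95.01 m.
ψ₂ = H − z₂ − v₂²/2g = 95.01 − 71.45 − 2.859 = 20.70 m.
P₂ = ρgψ₂ = 1000 × 9.81 × 20.70 ≈ 203 kPa.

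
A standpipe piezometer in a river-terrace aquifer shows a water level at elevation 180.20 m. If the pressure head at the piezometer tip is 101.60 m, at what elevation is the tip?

z ≈ 78.60 m

z = h − ψ = 180.20 − 101.60 = 78.60 m.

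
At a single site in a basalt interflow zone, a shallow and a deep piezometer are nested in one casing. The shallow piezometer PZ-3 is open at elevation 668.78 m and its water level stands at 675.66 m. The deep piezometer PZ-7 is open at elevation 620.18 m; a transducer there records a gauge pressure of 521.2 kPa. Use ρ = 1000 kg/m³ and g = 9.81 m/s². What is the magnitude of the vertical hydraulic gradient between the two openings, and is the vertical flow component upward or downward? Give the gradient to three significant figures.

|i_v| ≈ 0.0484; vertical flow is downward

Total head at PZ-3: h = 675.66 m (water level in the standpipe).
Pressure head at PZ-7: ψ = P/(ρg) = 521.2×1000 / (1000 × 9.81) = 53.13 m.
Total head at PZ-7: h = z + ψ = 620.18 + 53.13 = 673.31 m.
Δh = h(PZ-3) − h(PZ-7) = 675.66 − 673.31 = 2.35 m.
Vertical separation Δz = 668.78 − 620.18 = 48.60 m.
|i_v| = |Δh| / Δz = 2.35 / 48.60 = 0.0484.
Head is higher in the shallow piezometer, so vertical flow is downward (recharge condition).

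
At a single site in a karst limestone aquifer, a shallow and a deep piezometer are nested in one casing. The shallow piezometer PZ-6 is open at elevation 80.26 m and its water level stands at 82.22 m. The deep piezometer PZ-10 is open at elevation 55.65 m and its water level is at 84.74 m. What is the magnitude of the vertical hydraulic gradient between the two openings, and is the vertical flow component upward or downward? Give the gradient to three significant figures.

|i_v| ≈ 0.102; vertical flow is upward

Total head at PZ-6: h = 82.22 m (water level in the standpipe).
Total head at PZ-10: h = 84.74 m.
Δh = h(PZ-6) − h(PZ-10) = 82.22 − 84.74 = -2.52 m.
Vertical separation Δz = 80.26 − 55.65 = 24.61 m.
|i_v| = |Δh| / Δz = 2.52 / 24.61 = 0.102.
Head is higher in the deep piezometer, so vertical flow is upward (discharge condition).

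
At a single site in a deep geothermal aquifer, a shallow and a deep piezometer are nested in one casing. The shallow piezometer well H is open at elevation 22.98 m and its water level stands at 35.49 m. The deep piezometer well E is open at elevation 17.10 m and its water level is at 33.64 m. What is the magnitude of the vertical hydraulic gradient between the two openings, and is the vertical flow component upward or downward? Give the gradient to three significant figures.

Total head at well H: h = 35.49 m (water level in the standpipe).
Total head at well E: h = 33.64 m.
Δh = h(well H) − h(well E) = 35.49 − 33.64 = 1.85 m.
Vertical separation Δz = 22.98 − 17.10 = 5.88 m.
|i_v| = |Δh| / Δz = 1.85 / 5.88 = 0.315.
Head is higher in the shallow piezometer, so vertical flow is downward (recharge condition).

|i_v| ≈ 0.315; vertical flow is downward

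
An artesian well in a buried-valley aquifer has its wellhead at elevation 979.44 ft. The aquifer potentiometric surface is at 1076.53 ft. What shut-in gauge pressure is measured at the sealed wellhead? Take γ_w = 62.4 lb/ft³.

Head above the cap: Δh = 1076.53 − 979.44 = 97.09 ft.
P = γΔh/144 = 62.4 × 97.09 / 144 = 42.1 psi.

P ≈ 42.1 psi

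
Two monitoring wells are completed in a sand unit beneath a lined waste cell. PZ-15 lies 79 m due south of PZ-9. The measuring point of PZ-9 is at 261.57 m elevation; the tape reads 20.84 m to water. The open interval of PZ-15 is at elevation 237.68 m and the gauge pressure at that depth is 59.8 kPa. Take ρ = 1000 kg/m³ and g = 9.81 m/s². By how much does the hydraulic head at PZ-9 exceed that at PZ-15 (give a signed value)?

Δh ≈ -3.05 m

Total head at PZ-9: h = 261.57 − 20.84 = 240.73 m.
Pressure head at PZ-15: ψ = P/(ρg) = 59.8×1000 / (1000 × 9.81) = 6.10 m.
Total head at PZ-15: h = z + ψ = 237.68 + 6.10 = 243.78 m.
Head difference: h(PZ-9) − h(PZ-15) = 240.73 − 243.78 = -3.05 m.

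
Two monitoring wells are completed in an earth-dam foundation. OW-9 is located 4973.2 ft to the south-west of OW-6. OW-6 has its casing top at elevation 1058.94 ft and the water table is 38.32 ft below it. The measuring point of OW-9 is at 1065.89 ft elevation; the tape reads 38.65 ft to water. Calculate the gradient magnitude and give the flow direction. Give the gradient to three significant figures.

Total head at OW-6: h = 1058.94 − 38.32 = 1020.62 ft.
Total head at OW-9: h = 1065.89 − 38.65 = 1027.24 ft.
Head difference: h(OW-6) − h(OW-9) = 1020.62 − 1027.24 = -6.62 ft.
Hydraulic gradient: i = |Δh| / L = 6.62 / 4973.2 = 0.00133.
Flow is from higher to lower head: from OW-9 toward OW-6, i.e. toward the north-east.

i ≈ 0.00133; groundwater flows toward the north-east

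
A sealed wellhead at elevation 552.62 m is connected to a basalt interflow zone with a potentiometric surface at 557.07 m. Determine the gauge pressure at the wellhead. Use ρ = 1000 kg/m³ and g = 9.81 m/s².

P ≈ 43.7 kPa

Head above the cap: Δh = 557.07 − 552.62 = 4.45 m.
P = ρgΔh = 1000 × 9.81 × 4.45 = 43654 Pa ≈ 43.7 kPa.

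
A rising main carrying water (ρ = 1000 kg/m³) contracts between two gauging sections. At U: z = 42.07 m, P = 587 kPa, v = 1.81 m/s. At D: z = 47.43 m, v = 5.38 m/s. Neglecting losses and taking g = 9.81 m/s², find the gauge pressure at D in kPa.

P₂ ≈ 522 kPa

Pressure head at U: ψ₁ = P₁/(ρg) = 587×1000 / (1000 × 9.81) = 59.84 m.
Velocity heads: v₁²/2g = 1.81²/19.62 = 0.167 m; v₂²/2g = 5.38²/19.62 = 1.475 m.
Total head H = z₁ + ψ₁ + v₁²/2g = 42.07 + 59.84 + 0.167 = 102.08 m.
ψ₂ = H − z₂ − v₂²/2g = 102.08 − 47.43 − 1.475 = 53.17 m.
P₂ = ρgψ₂ = 1000 × 9.81 × 53.17 ≈ 522 kPa.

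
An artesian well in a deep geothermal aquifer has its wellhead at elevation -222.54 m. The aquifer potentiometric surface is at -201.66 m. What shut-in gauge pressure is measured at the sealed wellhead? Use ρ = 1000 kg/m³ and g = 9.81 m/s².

P ≈ 205 kPa

Head above the cap: Δh = -201.66 − (-222.54) = 20.88 m.
P = ρgΔh = 1000 × 9.81 × 20.88 = 204833 Pa ≈ 205 kPa.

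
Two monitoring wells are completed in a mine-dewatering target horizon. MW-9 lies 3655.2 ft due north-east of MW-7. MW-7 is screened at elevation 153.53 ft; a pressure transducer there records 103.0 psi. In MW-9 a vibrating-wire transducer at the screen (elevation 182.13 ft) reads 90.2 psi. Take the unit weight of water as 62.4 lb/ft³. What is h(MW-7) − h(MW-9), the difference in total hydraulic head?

Δh ≈ 0.94 ft

Pressure head at MW-7: ψ = 144·P/γ = 144 × 103.0 / 62.4 = 237.69 ft.
Total head at MW-7: h = z + ψ = 153.53 + 237.69 = 391.22 ft.
Pressure head at MW-9: ψ = 144·P/γ = 144 × 90.2 / 62.4 = 208.15 ft.
Total head at MW-9: h = z + ψ = 182.13 + 208.15 = 390.28 ft.
Head difference: h(MW-7) − h(MW-9) = 391.22 − 390.28 = 0.94 ft.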